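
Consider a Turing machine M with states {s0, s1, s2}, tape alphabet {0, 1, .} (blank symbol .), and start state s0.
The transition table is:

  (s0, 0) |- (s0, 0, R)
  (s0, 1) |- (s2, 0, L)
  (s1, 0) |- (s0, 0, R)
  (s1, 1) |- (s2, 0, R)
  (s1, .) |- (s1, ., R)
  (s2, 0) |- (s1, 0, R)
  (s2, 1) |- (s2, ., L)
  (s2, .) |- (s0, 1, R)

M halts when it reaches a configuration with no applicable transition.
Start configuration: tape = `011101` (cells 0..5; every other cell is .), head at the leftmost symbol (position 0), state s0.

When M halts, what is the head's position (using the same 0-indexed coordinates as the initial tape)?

state=s0 head=0 tape=[0]11101.   (s0,0)→(s0,0,R)
state=s0 head=1 tape=0[1]1101.   (s0,1)→(s2,0,L)
state=s2 head=0 tape=[0]01101.   (s2,0)→(s1,0,R)
state=s1 head=1 tape=0[0]1101.   (s1,0)→(s0,0,R)
state=s0 head=2 tape=00[1]101.   (s0,1)→(s2,0,L)
state=s2 head=1 tape=0[0]0101.   (s2,0)→(s1,0,R)
state=s1 head=2 tape=00[0]101.   (s1,0)→(s0,0,R)
state=s0 head=3 tape=000[1]01.   (s0,1)→(s2,0,L)
state=s2 head=2 tape=00[0]001.   (s2,0)→(s1,0,R)
state=s1 head=3 tape=000[0]01.   (s1,0)→(s0,0,R)
state=s0 head=4 tape=0000[0]1.   (s0,0)→(s0,0,R)
state=s0 head=5 tape=00000[1].   (s0,1)→(s2,0,L)
state=s2 head=4 tape=0000[0]0.   (s2,0)→(s1,0,R)
state=s1 head=5 tape=00000[0].   (s1,0)→(s0,0,R)
state=s0 head=6 tape=000000[.]
At halt the head is at cell 6.

6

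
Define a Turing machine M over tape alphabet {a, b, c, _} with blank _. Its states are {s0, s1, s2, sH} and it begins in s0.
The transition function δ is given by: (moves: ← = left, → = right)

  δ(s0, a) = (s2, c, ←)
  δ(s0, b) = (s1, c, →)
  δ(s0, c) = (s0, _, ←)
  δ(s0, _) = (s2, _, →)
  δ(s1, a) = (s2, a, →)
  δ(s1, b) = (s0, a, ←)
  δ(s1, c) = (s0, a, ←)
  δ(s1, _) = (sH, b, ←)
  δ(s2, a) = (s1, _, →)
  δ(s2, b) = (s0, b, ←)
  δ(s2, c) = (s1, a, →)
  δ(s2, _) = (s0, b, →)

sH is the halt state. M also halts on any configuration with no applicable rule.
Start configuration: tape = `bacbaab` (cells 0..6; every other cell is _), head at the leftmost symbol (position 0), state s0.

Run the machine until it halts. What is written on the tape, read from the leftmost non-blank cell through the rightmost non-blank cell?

state=s0 head=0 tape=[b]acbaab   (s0,b)→(s1,c,→)
state=s1 head=1 tape=c[a]cbaab   (s1,a)→(s2,a,→)
state=s2 head=2 tape=ca[c]baab   (s2,c)→(s1,a,→)
state=s1 head=3 tape=caa[b]aab   (s1,b)→(s0,a,←)
state=s0 head=2 tape=ca[a]aaab   (s0,a)→(s2,c,←)
state=s2 head=1 tape=c[a]caaab   (s2,a)→(s1,_,→)
state=s1 head=2 tape=c_[c]aaab   (s1,c)→(s0,a,←)
state=s0 head=1 tape=c[_]aaaab   (s0,_)→(s2,_,→)
state=s2 head=2 tape=c_[a]aaab   (s2,a)→(s1,_,→)
state=s1 head=3 tape=c__[a]aab   (s1,a)→(s2,a,→)
state=s2 head=4 tape=c__a[a]ab   (s2,a)→(s1,_,→)
state=s1 head=5 tape=c__a_[a]b   (s1,a)→(s2,a,→)
state=s2 head=6 tape=c__a_a[b]   (s2,b)→(s0,b,←)
state=s0 head=5 tape=c__a_[a]b   (s0,a)→(s2,c,←)
state=s2 head=4 tape=c__a[_]cb   (s2,_)→(s0,b,→)
state=s0 head=5 tape=c__ab[c]b   (s0,c)→(s0,_,←)
state=s0 head=4 tape=c__a[b]_b   (s0,b)→(s1,c,→)
state=s1 head=5 tape=c__ac[_]b   (s1,_)→(sH,b,←)
state=sH head=4 tape=c__a[c]bb
The non-blank tape span at halt is c__acbb.

c__acbb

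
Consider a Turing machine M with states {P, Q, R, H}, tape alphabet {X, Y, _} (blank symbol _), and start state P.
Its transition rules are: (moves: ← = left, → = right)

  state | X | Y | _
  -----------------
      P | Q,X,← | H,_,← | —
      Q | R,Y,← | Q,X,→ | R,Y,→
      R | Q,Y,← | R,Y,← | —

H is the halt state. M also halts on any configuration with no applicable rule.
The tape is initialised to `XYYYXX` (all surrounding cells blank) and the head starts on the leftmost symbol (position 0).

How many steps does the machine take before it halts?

state=P head=0 tape=___[X]YYYXX   (P,X)→(Q,X,←)
state=Q head=-1 tape=__[_]XYYYXX   (Q,_)→(R,Y,→)
state=R head=0 tape=__Y[X]YYYXX   (R,X)→(Q,Y,←)
state=Q head=-1 tape=__[Y]YYYYXX   (Q,Y)→(Q,X,→)
state=Q head=0 tape=__X[Y]YYYXX   (Q,Y)→(Q,X,→)
state=Q head=1 tape=__XX[Y]YYXX   (Q,Y)→(Q,X,→)
state=Q head=2 tape=__XXX[Y]YXX   (Q,Y)→(Q,X,→)
state=Q head=3 tape=__XXXX[Y]XX   (Q,Y)→(Q,X,→)
state=Q head=4 tape=__XXXXX[X]X   (Q,X)→(R,Y,←)
state=R head=3 tape=__XXXX[X]YX   (R,X)→(Q,Y,←)
state=Q head=2 tape=__XXX[X]YYX   (Q,X)→(R,Y,←)
state=R head=1 tape=__XX[X]YYYX   (R,X)→(Q,Y,←)
state=Q head=0 tape=__X[X]YYYYX   (Q,X)→(R,Y,←)
state=R head=-1 tape=__[X]YYYYYX   (R,X)→(Q,Y,←)
state=Q head=-2 tape=_[_]YYYYYYX   (Q,_)→(R,Y,→)
state=R head=-1 tape=_Y[Y]YYYYYX   (R,Y)→(R,Y,←)
state=R head=-2 tape=_[Y]YYYYYYX   (R,Y)→(R,Y,←)
state=R head=-3 tape=[_]YYYYYYYX
M halts after 17 transitions.

17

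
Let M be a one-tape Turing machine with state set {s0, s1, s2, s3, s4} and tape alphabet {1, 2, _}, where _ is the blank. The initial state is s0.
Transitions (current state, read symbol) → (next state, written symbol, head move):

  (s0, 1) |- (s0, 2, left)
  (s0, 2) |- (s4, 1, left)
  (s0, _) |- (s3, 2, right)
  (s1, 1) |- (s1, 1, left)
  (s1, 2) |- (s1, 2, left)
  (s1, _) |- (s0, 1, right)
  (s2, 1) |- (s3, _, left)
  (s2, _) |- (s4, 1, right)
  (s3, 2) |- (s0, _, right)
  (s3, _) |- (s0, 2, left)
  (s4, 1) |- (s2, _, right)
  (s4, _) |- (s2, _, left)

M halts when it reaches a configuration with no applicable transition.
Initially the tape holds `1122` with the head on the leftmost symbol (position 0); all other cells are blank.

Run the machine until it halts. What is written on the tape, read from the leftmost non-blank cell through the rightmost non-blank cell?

22_12

state=s0 head=0 tape=_[1]122   (s0,1)→(s0,2,left)
state=s0 head=-1 tape=[_]2122   (s0,_)→(s3,2,right)
state=s3 head=0 tape=2[2]122   (s3,2)→(s0,_,right)
state=s0 head=1 tape=2_[1]22   (s0,1)→(s0,2,left)
state=s0 head=0 tape=2[_]222   (s0,_)→(s3,2,right)
state=s3 head=1 tape=22[2]22   (s3,2)→(s0,_,right)
state=s0 head=2 tape=22_[2]2   (s0,2)→(s4,1,left)
state=s4 head=1 tape=22[_]12   (s4,_)→(s2,_,left)
state=s2 head=0 tape=2[2]_12
The non-blank tape span at halt is 22_12.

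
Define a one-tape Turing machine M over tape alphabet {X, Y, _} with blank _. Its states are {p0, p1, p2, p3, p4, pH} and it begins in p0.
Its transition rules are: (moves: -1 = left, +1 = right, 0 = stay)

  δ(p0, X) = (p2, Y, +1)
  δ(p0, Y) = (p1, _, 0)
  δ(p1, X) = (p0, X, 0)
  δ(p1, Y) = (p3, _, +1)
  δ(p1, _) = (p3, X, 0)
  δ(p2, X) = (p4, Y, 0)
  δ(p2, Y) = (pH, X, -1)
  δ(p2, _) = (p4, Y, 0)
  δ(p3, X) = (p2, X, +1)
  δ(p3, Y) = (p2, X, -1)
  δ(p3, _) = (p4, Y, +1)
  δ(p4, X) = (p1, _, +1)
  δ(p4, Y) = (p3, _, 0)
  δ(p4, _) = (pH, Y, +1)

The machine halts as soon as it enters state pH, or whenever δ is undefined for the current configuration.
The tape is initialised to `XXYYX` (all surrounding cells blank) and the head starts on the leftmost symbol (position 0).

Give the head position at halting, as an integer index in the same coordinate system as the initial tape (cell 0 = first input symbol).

p0 | [X]XYYX____   read X → write Y, move +1, go to p2
p2 | Y[X]YYX____   read X → write Y, move 0, go to p4
p4 | Y[Y]YYX____   read Y → write _, move 0, go to p3
p3 | Y[_]YYX____   read _ → write Y, move +1, go to p4
p4 | YY[Y]YX____   read Y → write _, move 0, go to p3
p3 | YY[_]YX____   read _ → write Y, move +1, go to p4
p4 | YYY[Y]X____   read Y → write _, move 0, go to p3
p3 | YYY[_]X____   read _ → write Y, move +1, go to p4
p4 | YYYY[X]____   read X → write _, move +1, go to p1
p1 | YYYY_[_]___   read _ → write X, move 0, go to p3
p3 | YYYY_[X]___   read X → write X, move +1, go to p2
p2 | YYYY_X[_]__   read _ → write Y, move 0, go to p4
p4 | YYYY_X[Y]__   read Y → write _, move 0, go to p3
p3 | YYYY_X[_]__   read _ → write Y, move +1, go to p4
p4 | YYYY_XY[_]_   read _ → write Y, move +1, go to pH
pH | YYYY_XYY[_]
At halt the head is at cell 8.

8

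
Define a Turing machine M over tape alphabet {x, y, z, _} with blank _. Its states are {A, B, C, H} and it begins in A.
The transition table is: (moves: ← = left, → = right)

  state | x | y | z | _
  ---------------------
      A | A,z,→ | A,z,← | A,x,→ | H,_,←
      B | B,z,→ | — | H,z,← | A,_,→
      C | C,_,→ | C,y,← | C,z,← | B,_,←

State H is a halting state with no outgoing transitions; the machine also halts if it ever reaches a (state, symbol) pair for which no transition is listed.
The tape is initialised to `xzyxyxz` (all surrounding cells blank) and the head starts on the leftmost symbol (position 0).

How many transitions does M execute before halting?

A | [x]zyxyxz_   read x → write z, move →, go to A
A | z[z]yxyxz_   read z → write x, move →, go to A
A | zx[y]xyxz_   read y → write z, move ←, go to A
A | z[x]zxyxz_   read x → write z, move →, go to A
A | zz[z]xyxz_   read z → write x, move →, go to A
A | zzx[x]yxz_   read x → write z, move →, go to A
A | zzxz[y]xz_   read y → write z, move ←, go to A
A | zzx[z]zxz_   read z → write x, move →, go to A
A | zzxx[z]xz_   read z → write x, move →, go to A
A | zzxxx[x]z_   read x → write z, move →, go to A
A | zzxxxz[z]_   read z → write x, move →, go to A
A | zzxxxzx[_]   read _ → write _, move ←, go to H
H | zzxxxz[x]_
M halts after 12 transitions.

12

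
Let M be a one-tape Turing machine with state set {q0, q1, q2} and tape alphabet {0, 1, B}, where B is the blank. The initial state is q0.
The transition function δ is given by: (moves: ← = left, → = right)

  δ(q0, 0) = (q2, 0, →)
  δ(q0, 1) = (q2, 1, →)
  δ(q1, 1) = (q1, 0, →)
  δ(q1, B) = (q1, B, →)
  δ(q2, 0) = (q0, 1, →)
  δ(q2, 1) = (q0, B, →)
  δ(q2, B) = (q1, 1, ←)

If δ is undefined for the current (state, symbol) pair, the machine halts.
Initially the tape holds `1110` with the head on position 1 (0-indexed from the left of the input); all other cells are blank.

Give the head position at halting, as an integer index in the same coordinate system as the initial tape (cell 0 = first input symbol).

state=q0 head=1 tape=1[1]10B   (q0,1)→(q2,1,→)
state=q2 head=2 tape=11[1]0B   (q2,1)→(q0,B,→)
state=q0 head=3 tape=11B[0]B   (q0,0)→(q2,0,→)
state=q2 head=4 tape=11B0[B]   (q2,B)→(q1,1,←)
state=q1 head=3 tape=11B[0]1
At halt the head is at cell 3.

3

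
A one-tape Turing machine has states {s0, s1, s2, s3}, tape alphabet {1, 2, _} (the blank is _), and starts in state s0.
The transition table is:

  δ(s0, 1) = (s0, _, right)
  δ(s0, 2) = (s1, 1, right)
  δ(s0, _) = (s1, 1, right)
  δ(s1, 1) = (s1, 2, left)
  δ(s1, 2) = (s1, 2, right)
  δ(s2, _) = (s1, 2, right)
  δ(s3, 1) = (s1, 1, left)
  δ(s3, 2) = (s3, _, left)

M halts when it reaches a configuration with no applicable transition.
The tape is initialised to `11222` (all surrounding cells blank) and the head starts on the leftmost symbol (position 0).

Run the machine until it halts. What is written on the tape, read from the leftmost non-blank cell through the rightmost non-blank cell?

122

state=s0 head=0 tape=[1]1222_   (s0,1)→(s0,_,right)
state=s0 head=1 tape=_[1]222_   (s0,1)→(s0,_,right)
state=s0 head=2 tape=__[2]22_   (s0,2)→(s1,1,right)
state=s1 head=3 tape=__1[2]2_   (s1,2)→(s1,2,right)
state=s1 head=4 tape=__12[2]_   (s1,2)→(s1,2,right)
state=s1 head=5 tape=__122[_]
The non-blank tape span at halt is 122.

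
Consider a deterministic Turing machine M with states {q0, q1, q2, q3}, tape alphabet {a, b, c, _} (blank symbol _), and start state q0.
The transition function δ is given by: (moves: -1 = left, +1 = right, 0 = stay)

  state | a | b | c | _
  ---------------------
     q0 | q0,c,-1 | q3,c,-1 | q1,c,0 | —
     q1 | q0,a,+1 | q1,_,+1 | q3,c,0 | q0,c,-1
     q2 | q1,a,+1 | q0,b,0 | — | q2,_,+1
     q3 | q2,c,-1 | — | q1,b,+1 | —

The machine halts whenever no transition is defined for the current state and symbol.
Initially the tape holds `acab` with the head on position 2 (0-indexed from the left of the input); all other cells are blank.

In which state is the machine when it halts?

q0

q0 | ac[a]b_   read a → write c, move -1, go to q0
q0 | a[c]cb_   read c → write c, move 0, go to q1
q1 | a[c]cb_   read c → write c, move 0, go to q3
q3 | a[c]cb_   read c → write b, move +1, go to q1
q1 | ab[c]b_   read c → write c, move 0, go to q3
q3 | ab[c]b_   read c → write b, move +1, go to q1
q1 | abb[b]_   read b → write _, move +1, go to q1
q1 | abb_[_]   read _ → write c, move -1, go to q0
q0 | abb[_]c
No transition is defined for (q0, _); M halts in state q0.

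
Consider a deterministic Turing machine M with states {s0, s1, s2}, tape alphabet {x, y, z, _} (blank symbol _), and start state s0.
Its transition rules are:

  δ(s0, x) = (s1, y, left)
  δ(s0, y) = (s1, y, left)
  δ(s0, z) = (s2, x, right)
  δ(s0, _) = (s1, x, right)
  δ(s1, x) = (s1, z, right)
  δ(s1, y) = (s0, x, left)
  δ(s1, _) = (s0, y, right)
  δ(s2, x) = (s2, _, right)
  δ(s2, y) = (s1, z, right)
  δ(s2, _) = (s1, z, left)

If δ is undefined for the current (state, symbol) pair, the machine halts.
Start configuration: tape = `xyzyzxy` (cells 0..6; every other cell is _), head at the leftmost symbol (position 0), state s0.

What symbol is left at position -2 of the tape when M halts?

state=s0 head=0 tape=__[x]yzyzxy   (s0,x)→(s1,y,left)
state=s1 head=-1 tape=_[_]yyzyzxy   (s1,_)→(s0,y,right)
state=s0 head=0 tape=_y[y]yzyzxy   (s0,y)→(s1,y,left)
state=s1 head=-1 tape=_[y]yyzyzxy   (s1,y)→(s0,x,left)
state=s0 head=-2 tape=[_]xyyzyzxy   (s0,_)→(s1,x,right)
state=s1 head=-1 tape=x[x]yyzyzxy   (s1,x)→(s1,z,right)
state=s1 head=0 tape=xz[y]yzyzxy   (s1,y)→(s0,x,left)
state=s0 head=-1 tape=x[z]xyzyzxy   (s0,z)→(s2,x,right)
state=s2 head=0 tape=xx[x]yzyzxy   (s2,x)→(s2,_,right)
state=s2 head=1 tape=xx_[y]zyzxy   (s2,y)→(s1,z,right)
state=s1 head=2 tape=xx_z[z]yzxy
Cell -2 holds x when M halts.

x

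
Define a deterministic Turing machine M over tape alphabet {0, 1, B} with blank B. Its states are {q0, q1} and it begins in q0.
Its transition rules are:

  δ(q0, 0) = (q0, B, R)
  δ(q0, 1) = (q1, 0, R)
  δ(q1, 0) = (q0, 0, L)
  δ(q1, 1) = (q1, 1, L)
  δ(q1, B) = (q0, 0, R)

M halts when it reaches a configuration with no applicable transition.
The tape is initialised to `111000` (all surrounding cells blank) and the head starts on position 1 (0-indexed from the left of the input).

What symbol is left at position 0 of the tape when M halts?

q0 | 1[1]1000B   read 1 → write 0, move R, go to q1
q1 | 10[1]000B   read 1 → write 1, move L, go to q1
q1 | 1[0]1000B   read 0 → write 0, move L, go to q0
q0 | [1]01000B   read 1 → write 0, move R, go to q1
q1 | 0[0]1000B   read 0 → write 0, move L, go to q0
q0 | [0]01000B   read 0 → write B, move R, go to q0
q0 | B[0]1000B   read 0 → write B, move R, go to q0
q0 | BB[1]000B   read 1 → write 0, move R, go to q1
q1 | BB0[0]00B   read 0 → write 0, move L, go to q0
q0 | BB[0]000B   read 0 → write B, move R, go to q0
q0 | BBB[0]00B   read 0 → write B, move R, go to q0
q0 | BBBB[0]0B   read 0 → write B, move R, go to q0
q0 | BBBBB[0]B   read 0 → write B, move R, go to q0
q0 | BBBBBB[B]
Cell 0 holds B when M halts.

B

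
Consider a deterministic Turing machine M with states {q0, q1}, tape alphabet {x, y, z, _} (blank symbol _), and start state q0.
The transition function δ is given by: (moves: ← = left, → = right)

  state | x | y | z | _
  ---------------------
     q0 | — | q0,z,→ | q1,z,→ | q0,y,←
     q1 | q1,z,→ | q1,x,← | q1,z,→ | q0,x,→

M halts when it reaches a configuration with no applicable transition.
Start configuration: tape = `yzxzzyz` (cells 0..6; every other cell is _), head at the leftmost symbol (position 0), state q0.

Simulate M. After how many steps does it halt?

11

q0 | [y]zxzzyz__   read y → write z, move →, go to q0
q0 | z[z]xzzyz__   read z → write z, move →, go to q1
q1 | zz[x]zzyz__   read x → write z, move →, go to q1
q1 | zzz[z]zyz__   read z → write z, move →, go to q1
q1 | zzzz[z]yz__   read z → write z, move →, go to q1
q1 | zzzzz[y]z__   read y → write x, move ←, go to q1
q1 | zzzz[z]xz__   read z → write z, move →, go to q1
q1 | zzzzz[x]z__   read x → write z, move →, go to q1
q1 | zzzzzz[z]__   read z → write z, move →, go to q1
q1 | zzzzzzz[_]_   read _ → write x, move →, go to q0
q0 | zzzzzzzx[_]   read _ → write y, move ←, go to q0
q0 | zzzzzzz[x]y
M halts after 11 transitions.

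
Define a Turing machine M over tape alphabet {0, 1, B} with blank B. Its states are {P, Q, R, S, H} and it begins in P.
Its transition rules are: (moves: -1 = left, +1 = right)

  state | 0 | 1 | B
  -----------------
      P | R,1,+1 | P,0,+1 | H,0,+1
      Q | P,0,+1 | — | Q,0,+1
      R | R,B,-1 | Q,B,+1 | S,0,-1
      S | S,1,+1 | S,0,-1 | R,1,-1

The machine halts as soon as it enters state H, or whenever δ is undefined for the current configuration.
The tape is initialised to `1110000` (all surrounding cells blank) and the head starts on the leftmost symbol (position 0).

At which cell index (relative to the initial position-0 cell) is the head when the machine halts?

state=P head=0 tape=[1]110000BB   (P,1)→(P,0,+1)
state=P head=1 tape=0[1]10000BB   (P,1)→(P,0,+1)
state=P head=2 tape=00[1]0000BB   (P,1)→(P,0,+1)
state=P head=3 tape=000[0]000BB   (P,0)→(R,1,+1)
state=R head=4 tape=0001[0]00BB   (R,0)→(R,B,-1)
state=R head=3 tape=000[1]B00BB   (R,1)→(Q,B,+1)
state=Q head=4 tape=000B[B]00BB   (Q,B)→(Q,0,+1)
state=Q head=5 tape=000B0[0]0BB   (Q,0)→(P,0,+1)
state=P head=6 tape=000B00[0]BB   (P,0)→(R,1,+1)
state=R head=7 tape=000B001[B]B   (R,B)→(S,0,-1)
state=S head=6 tape=000B00[1]0B   (S,1)→(S,0,-1)
state=S head=5 tape=000B0[0]00B   (S,0)→(S,1,+1)
state=S head=6 tape=000B01[0]0B   (S,0)→(S,1,+1)
state=S head=7 tape=000B011[0]B   (S,0)→(S,1,+1)
state=S head=8 tape=000B0111[B]   (S,B)→(R,1,-1)
state=R head=7 tape=000B011[1]1   (R,1)→(Q,B,+1)
state=Q head=8 tape=000B011B[1]
At halt the head is at cell 8.

8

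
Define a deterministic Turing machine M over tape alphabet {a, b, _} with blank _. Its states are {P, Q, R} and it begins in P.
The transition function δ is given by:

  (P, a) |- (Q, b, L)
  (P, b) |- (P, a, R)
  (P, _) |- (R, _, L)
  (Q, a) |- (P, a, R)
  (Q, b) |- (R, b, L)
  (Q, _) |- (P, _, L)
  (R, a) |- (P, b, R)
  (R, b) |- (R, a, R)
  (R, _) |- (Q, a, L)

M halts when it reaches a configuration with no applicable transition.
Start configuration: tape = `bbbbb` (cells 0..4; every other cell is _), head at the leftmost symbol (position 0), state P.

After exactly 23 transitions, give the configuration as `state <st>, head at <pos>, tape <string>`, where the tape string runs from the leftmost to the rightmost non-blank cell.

P | [b]bbbb___   read b → write a, move R, go to P
P | a[b]bbb___   read b → write a, move R, go to P
P | aa[b]bb___   read b → write a, move R, go to P
P | aaa[b]b___   read b → write a, move R, go to P
P | aaaa[b]___   read b → write a, move R, go to P
P | aaaaa[_]__   read _ → write _, move L, go to R
R | aaaa[a]___   read a → write b, move R, go to P
P | aaaab[_]__   read _ → write _, move L, go to R
R | aaaa[b]___   read b → write a, move R, go to R
R | aaaaa[_]__   read _ → write a, move L, go to Q
Q | aaaa[a]a__   read a → write a, move R, go to P
P | aaaaa[a]__   read a → write b, move L, go to Q
Q | aaaa[a]b__   read a → write a, move R, go to P
P | aaaaa[b]__   read b → write a, move R, go to P
P | aaaaaa[_]_   read _ → write _, move L, go to R
R | aaaaa[a]__   read a → write b, move R, go to P
P | aaaaab[_]_   read _ → write _, move L, go to R
R | aaaaa[b]__   read b → write a, move R, go to R
R | aaaaaa[_]_   read _ → write a, move L, go to Q
Q | aaaaa[a]a_   read a → write a, move R, go to P
P | aaaaaa[a]_   read a → write b, move L, go to Q
Q | aaaaa[a]b_   read a → write a, move R, go to P
P | aaaaaa[b]_   read b → write a, move R, go to P
P | aaaaaaa[_]
After 23 steps: state P, head at 7, tape aaaaaaa.

state P, head at 7, tape aaaaaaa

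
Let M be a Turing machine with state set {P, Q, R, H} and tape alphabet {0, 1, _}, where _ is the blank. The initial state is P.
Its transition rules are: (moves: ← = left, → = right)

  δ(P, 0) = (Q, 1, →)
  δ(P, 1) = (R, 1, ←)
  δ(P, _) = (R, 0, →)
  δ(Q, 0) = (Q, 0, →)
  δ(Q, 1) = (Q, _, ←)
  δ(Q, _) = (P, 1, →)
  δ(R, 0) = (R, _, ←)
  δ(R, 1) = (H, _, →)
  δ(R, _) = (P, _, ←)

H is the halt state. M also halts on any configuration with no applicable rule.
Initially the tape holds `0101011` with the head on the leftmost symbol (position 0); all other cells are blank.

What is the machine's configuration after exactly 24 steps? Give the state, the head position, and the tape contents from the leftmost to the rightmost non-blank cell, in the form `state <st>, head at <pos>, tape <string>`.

state R, head at 4, tape 111110011

P | __[0]101011   read 0 → write 1, move →, go to Q
Q | __1[1]01011   read 1 → write _, move ←, go to Q
Q | __[1]_01011   read 1 → write _, move ←, go to Q
Q | _[_]__01011   read _ → write 1, move →, go to P
P | _1[_]_01011   read _ → write 0, move →, go to R
R | _10[_]01011   read _ → write _, move ←, go to P
P | _1[0]_01011   read 0 → write 1, move →, go to Q
Q | _11[_]01011   read _ → write 1, move →, go to P
P | _111[0]1011   read 0 → write 1, move →, go to Q
Q | _1111[1]011   read 1 → write _, move ←, go to Q
Q | _111[1]_011   read 1 → write _, move ←, go to Q
Q | _11[1]__011   read 1 → write _, move ←, go to Q
Q | _1[1]___011   read 1 → write _, move ←, go to Q
Q | _[1]____011   read 1 → write _, move ←, go to Q
Q | [_]_____011   read _ → write 1, move →, go to P
P | 1[_]____011   read _ → write 0, move →, go to R
R | 10[_]___011   read _ → write _, move ←, go to P
P | 1[0]____011   read 0 → write 1, move →, go to Q
Q | 11[_]___011   read _ → write 1, move →, go to P
P | 111[_]__011   read _ → write 0, move →, go to R
R | 1110[_]_011   read _ → write _, move ←, go to P
P | 111[0]__011   read 0 → write 1, move →, go to Q
Q | 1111[_]_011   read _ → write 1, move →, go to P
P | 11111[_]011   read _ → write 0, move →, go to R
R | 111110[0]11
After 24 steps: state R, head at 4, tape 111110011.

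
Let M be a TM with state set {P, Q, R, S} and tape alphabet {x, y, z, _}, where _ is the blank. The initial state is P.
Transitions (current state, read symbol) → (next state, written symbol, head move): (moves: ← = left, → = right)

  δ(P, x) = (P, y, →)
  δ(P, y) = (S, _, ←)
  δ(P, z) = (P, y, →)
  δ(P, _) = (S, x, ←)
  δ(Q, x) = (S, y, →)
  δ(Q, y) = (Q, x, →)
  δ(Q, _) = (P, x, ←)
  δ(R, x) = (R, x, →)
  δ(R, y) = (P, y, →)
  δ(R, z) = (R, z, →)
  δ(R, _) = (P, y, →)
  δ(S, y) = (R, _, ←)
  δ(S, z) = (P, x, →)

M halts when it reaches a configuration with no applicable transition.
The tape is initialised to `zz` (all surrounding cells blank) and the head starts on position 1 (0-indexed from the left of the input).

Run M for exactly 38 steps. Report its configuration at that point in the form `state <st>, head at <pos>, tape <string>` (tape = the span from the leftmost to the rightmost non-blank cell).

state S, head at 1, tape zyxxxx

state=P head=1 tape=z[z]____   (P,z)→(P,y,→)
state=P head=2 tape=zy[_]___   (P,_)→(S,x,←)
state=S head=1 tape=z[y]x___   (S,y)→(R,_,←)
state=R head=0 tape=[z]_x___   (R,z)→(R,z,→)
state=R head=1 tape=z[_]x___   (R,_)→(P,y,→)
state=P head=2 tape=zy[x]___   (P,x)→(P,y,→)
state=P head=3 tape=zyy[_]__   (P,_)→(S,x,←)
state=S head=2 tape=zy[y]x__   (S,y)→(R,_,←)
state=R head=1 tape=z[y]_x__   (R,y)→(P,y,→)
state=P head=2 tape=zy[_]x__   (P,_)→(S,x,←)
state=S head=1 tape=z[y]xx__   (S,y)→(R,_,←)
state=R head=0 tape=[z]_xx__   (R,z)→(R,z,→)
state=R head=1 tape=z[_]xx__   (R,_)→(P,y,→)
state=P head=2 tape=zy[x]x__   (P,x)→(P,y,→)
state=P head=3 tape=zyy[x]__   (P,x)→(P,y,→)
state=P head=4 tape=zyyy[_]_   (P,_)→(S,x,←)
state=S head=3 tape=zyy[y]x_   (S,y)→(R,_,←)
state=R head=2 tape=zy[y]_x_   (R,y)→(P,y,→)
state=P head=3 tape=zyy[_]x_   (P,_)→(S,x,←)
state=S head=2 tape=zy[y]xx_   (S,y)→(R,_,←)
state=R head=1 tape=z[y]_xx_   (R,y)→(P,y,→)
state=P head=2 tape=zy[_]xx_   (P,_)→(S,x,←)
state=S head=1 tape=z[y]xxx_   (S,y)→(R,_,←)
state=R head=0 tape=[z]_xxx_   (R,z)→(R,z,→)
state=R head=1 tape=z[_]xxx_   (R,_)→(P,y,→)
state=P head=2 tape=zy[x]xx_   (P,x)→(P,y,→)
state=P head=3 tape=zyy[x]x_   (P,x)→(P,y,→)
state=P head=4 tape=zyyy[x]_   (P,x)→(P,y,→)
state=P head=5 tape=zyyyy[_]   (P,_)→(S,x,←)
state=S head=4 tape=zyyy[y]x   (S,y)→(R,_,←)
state=R head=3 tape=zyy[y]_x   (R,y)→(P,y,→)
state=P head=4 tape=zyyy[_]x   (P,_)→(S,x,←)
state=S head=3 tape=zyy[y]xx   (S,y)→(R,_,←)
state=R head=2 tape=zy[y]_xx   (R,y)→(P,y,→)
state=P head=3 tape=zyy[_]xx   (P,_)→(S,x,←)
state=S head=2 tape=zy[y]xxx   (S,y)→(R,_,←)
state=R head=1 tape=z[y]_xxx   (R,y)→(P,y,→)
state=P head=2 tape=zy[_]xxx   (P,_)→(S,x,←)
state=S head=1 tape=z[y]xxxx
After 38 steps: state S, head at 1, tape zyxxxx.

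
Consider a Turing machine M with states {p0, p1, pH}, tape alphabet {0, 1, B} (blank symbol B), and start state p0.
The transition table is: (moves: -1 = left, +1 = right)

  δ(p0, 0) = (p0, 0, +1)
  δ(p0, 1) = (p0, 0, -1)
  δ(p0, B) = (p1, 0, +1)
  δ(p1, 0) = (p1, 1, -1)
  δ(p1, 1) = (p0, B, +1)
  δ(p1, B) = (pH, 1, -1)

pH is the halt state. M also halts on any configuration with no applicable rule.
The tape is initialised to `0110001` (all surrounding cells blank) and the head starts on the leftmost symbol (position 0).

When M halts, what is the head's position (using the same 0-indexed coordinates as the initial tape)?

7

state=p0 head=0 tape=[0]110001BB   (p0,0)→(p0,0,+1)
state=p0 head=1 tape=0[1]10001BB   (p0,1)→(p0,0,-1)
state=p0 head=0 tape=[0]010001BB   (p0,0)→(p0,0,+1)
state=p0 head=1 tape=0[0]10001BB   (p0,0)→(p0,0,+1)
state=p0 head=2 tape=00[1]0001BB   (p0,1)→(p0,0,-1)
state=p0 head=1 tape=0[0]00001BB   (p0,0)→(p0,0,+1)
state=p0 head=2 tape=00[0]0001BB   (p0,0)→(p0,0,+1)
state=p0 head=3 tape=000[0]001BB   (p0,0)→(p0,0,+1)
state=p0 head=4 tape=0000[0]01BB   (p0,0)→(p0,0,+1)
state=p0 head=5 tape=00000[0]1BB   (p0,0)→(p0,0,+1)
state=p0 head=6 tape=000000[1]BB   (p0,1)→(p0,0,-1)
state=p0 head=5 tape=00000[0]0BB   (p0,0)→(p0,0,+1)
state=p0 head=6 tape=000000[0]BB   (p0,0)→(p0,0,+1)
state=p0 head=7 tape=0000000[B]B   (p0,B)→(p1,0,+1)
state=p1 head=8 tape=00000000[B]   (p1,B)→(pH,1,-1)
state=pH head=7 tape=0000000[0]1
At halt the head is at cell 7.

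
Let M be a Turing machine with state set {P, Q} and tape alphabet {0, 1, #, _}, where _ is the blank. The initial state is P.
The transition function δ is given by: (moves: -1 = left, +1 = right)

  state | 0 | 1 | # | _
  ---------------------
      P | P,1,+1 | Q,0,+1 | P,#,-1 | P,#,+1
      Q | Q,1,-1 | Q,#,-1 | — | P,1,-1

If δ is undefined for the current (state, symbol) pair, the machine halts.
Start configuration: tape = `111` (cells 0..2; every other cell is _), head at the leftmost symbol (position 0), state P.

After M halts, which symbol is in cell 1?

#

P | __[1]11   read 1 → write 0, move +1, go to Q
Q | __0[1]1   read 1 → write #, move -1, go to Q
Q | __[0]#1   read 0 → write 1, move -1, go to Q
Q | _[_]1#1   read _ → write 1, move -1, go to P
P | [_]11#1   read _ → write #, move +1, go to P
P | #[1]1#1   read 1 → write 0, move +1, go to Q
Q | #0[1]#1   read 1 → write #, move -1, go to Q
Q | #[0]##1   read 0 → write 1, move -1, go to Q
Q | [#]1##1
Cell 1 holds # when M halts.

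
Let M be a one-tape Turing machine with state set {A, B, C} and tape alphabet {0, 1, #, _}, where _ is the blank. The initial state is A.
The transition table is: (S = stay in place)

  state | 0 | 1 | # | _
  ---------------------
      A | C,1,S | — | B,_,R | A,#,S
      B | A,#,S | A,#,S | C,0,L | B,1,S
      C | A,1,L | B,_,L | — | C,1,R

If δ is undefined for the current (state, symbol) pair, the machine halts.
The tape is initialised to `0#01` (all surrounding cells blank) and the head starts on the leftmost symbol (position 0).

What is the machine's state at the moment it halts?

A

state=A head=0 tape=_[0]#01   (A,0)→(C,1,S)
state=C head=0 tape=_[1]#01   (C,1)→(B,_,L)
state=B head=-1 tape=[_]_#01   (B,_)→(B,1,S)
state=B head=-1 tape=[1]_#01   (B,1)→(A,#,S)
state=A head=-1 tape=[#]_#01   (A,#)→(B,_,R)
state=B head=0 tape=_[_]#01   (B,_)→(B,1,S)
state=B head=0 tape=_[1]#01   (B,1)→(A,#,S)
state=A head=0 tape=_[#]#01   (A,#)→(B,_,R)
state=B head=1 tape=__[#]01   (B,#)→(C,0,L)
state=C head=0 tape=_[_]001   (C,_)→(C,1,R)
state=C head=1 tape=_1[0]01   (C,0)→(A,1,L)
state=A head=0 tape=_[1]101
No transition is defined for (A, 1); M halts in state A.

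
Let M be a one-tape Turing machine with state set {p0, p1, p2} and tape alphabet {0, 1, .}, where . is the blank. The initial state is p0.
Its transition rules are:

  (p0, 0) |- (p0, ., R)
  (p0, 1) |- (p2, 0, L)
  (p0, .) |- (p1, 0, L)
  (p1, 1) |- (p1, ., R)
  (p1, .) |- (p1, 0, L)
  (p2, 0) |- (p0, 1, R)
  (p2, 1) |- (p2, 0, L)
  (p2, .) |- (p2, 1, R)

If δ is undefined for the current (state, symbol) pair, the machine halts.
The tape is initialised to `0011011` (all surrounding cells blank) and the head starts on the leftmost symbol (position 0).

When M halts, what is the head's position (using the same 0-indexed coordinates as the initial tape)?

5

state=p0 head=0 tape=[0]011011.   (p0,0)→(p0,.,R)
state=p0 head=1 tape=.[0]11011.   (p0,0)→(p0,.,R)
state=p0 head=2 tape=..[1]1011.   (p0,1)→(p2,0,L)
state=p2 head=1 tape=.[.]01011.   (p2,.)→(p2,1,R)
state=p2 head=2 tape=.1[0]1011.   (p2,0)→(p0,1,R)
state=p0 head=3 tape=.11[1]011.   (p0,1)→(p2,0,L)
state=p2 head=2 tape=.1[1]0011.   (p2,1)→(p2,0,L)
state=p2 head=1 tape=.[1]00011.   (p2,1)→(p2,0,L)
state=p2 head=0 tape=[.]000011.   (p2,.)→(p2,1,R)
state=p2 head=1 tape=1[0]00011.   (p2,0)→(p0,1,R)
state=p0 head=2 tape=11[0]0011.   (p0,0)→(p0,.,R)
state=p0 head=3 tape=11.[0]011.   (p0,0)→(p0,.,R)
state=p0 head=4 tape=11..[0]11.   (p0,0)→(p0,.,R)
state=p0 head=5 tape=11...[1]1.   (p0,1)→(p2,0,L)
state=p2 head=4 tape=11..[.]01.   (p2,.)→(p2,1,R)
state=p2 head=5 tape=11..1[0]1.   (p2,0)→(p0,1,R)
state=p0 head=6 tape=11..11[1].   (p0,1)→(p2,0,L)
state=p2 head=5 tape=11..1[1]0.   (p2,1)→(p2,0,L)
state=p2 head=4 tape=11..[1]00.   (p2,1)→(p2,0,L)
state=p2 head=3 tape=11.[.]000.   (p2,.)→(p2,1,R)
state=p2 head=4 tape=11.1[0]00.   (p2,0)→(p0,1,R)
state=p0 head=5 tape=11.11[0]0.   (p0,0)→(p0,.,R)
state=p0 head=6 tape=11.11.[0].   (p0,0)→(p0,.,R)
state=p0 head=7 tape=11.11..[.]   (p0,.)→(p1,0,L)
state=p1 head=6 tape=11.11.[.]0   (p1,.)→(p1,0,L)
state=p1 head=5 tape=11.11[.]00   (p1,.)→(p1,0,L)
state=p1 head=4 tape=11.1[1]000   (p1,1)→(p1,.,R)
state=p1 head=5 tape=11.1.[0]00
At halt the head is at cell 5.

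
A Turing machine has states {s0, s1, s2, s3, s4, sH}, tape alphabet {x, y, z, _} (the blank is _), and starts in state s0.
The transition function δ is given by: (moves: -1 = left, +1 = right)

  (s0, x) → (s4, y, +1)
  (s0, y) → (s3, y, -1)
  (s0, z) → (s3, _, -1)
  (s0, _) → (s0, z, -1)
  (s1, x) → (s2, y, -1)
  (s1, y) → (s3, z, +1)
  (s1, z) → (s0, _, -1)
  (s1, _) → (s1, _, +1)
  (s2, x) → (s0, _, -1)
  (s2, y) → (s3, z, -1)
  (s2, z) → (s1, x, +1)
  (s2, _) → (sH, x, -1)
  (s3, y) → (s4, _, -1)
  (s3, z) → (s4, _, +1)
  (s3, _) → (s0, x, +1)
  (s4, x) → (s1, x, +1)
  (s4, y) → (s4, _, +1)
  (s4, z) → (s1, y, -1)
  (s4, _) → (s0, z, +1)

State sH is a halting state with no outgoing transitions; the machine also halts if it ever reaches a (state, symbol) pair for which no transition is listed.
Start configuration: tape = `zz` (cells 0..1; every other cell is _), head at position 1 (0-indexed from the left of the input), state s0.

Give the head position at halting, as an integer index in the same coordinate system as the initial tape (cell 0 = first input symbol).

1

state=s0 head=1 tape=_z[z]_   (s0,z)→(s3,_,-1)
state=s3 head=0 tape=_[z]__   (s3,z)→(s4,_,+1)
state=s4 head=1 tape=__[_]_   (s4,_)→(s0,z,+1)
state=s0 head=2 tape=__z[_]   (s0,_)→(s0,z,-1)
state=s0 head=1 tape=__[z]z   (s0,z)→(s3,_,-1)
state=s3 head=0 tape=_[_]_z   (s3,_)→(s0,x,+1)
state=s0 head=1 tape=_x[_]z   (s0,_)→(s0,z,-1)
state=s0 head=0 tape=_[x]zz   (s0,x)→(s4,y,+1)
state=s4 head=1 tape=_y[z]z   (s4,z)→(s1,y,-1)
state=s1 head=0 tape=_[y]yz   (s1,y)→(s3,z,+1)
state=s3 head=1 tape=_z[y]z   (s3,y)→(s4,_,-1)
state=s4 head=0 tape=_[z]_z   (s4,z)→(s1,y,-1)
state=s1 head=-1 tape=[_]y_z   (s1,_)→(s1,_,+1)
state=s1 head=0 tape=_[y]_z   (s1,y)→(s3,z,+1)
state=s3 head=1 tape=_z[_]z   (s3,_)→(s0,x,+1)
state=s0 head=2 tape=_zx[z]   (s0,z)→(s3,_,-1)
state=s3 head=1 tape=_z[x]_
At halt the head is at cell 1.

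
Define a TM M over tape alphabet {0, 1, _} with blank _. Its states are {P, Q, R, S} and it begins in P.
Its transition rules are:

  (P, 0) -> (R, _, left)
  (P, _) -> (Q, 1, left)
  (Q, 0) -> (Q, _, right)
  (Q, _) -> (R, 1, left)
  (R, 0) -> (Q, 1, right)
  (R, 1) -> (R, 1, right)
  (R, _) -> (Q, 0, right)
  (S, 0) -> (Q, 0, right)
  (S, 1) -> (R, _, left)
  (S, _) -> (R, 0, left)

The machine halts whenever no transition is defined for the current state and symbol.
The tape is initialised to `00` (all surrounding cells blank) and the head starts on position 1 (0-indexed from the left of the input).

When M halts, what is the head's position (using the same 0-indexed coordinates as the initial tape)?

3

state=P head=1 tape=0[0]__   (P,0)→(R,_,left)
state=R head=0 tape=[0]___   (R,0)→(Q,1,right)
state=Q head=1 tape=1[_]__   (Q,_)→(R,1,left)
state=R head=0 tape=[1]1__   (R,1)→(R,1,right)
state=R head=1 tape=1[1]__   (R,1)→(R,1,right)
state=R head=2 tape=11[_]_   (R,_)→(Q,0,right)
state=Q head=3 tape=110[_]   (Q,_)→(R,1,left)
state=R head=2 tape=11[0]1   (R,0)→(Q,1,right)
state=Q head=3 tape=111[1]
At halt the head is at cell 3.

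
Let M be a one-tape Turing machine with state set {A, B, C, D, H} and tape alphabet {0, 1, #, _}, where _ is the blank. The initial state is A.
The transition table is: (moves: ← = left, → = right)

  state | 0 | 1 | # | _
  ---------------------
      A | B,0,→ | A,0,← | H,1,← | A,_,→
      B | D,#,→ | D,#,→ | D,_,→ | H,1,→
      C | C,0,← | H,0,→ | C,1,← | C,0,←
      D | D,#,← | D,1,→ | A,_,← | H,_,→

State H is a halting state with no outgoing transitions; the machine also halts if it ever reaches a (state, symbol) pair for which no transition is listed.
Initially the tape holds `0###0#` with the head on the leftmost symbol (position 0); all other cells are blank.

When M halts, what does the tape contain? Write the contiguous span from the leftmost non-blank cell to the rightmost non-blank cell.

0__10#

state=A head=0 tape=[0]###0#   (A,0)→(B,0,→)
state=B head=1 tape=0[#]##0#   (B,#)→(D,_,→)
state=D head=2 tape=0_[#]#0#   (D,#)→(A,_,←)
state=A head=1 tape=0[_]_#0#   (A,_)→(A,_,→)
state=A head=2 tape=0_[_]#0#   (A,_)→(A,_,→)
state=A head=3 tape=0__[#]0#   (A,#)→(H,1,←)
state=H head=2 tape=0_[_]10#
The non-blank tape span at halt is 0__10#.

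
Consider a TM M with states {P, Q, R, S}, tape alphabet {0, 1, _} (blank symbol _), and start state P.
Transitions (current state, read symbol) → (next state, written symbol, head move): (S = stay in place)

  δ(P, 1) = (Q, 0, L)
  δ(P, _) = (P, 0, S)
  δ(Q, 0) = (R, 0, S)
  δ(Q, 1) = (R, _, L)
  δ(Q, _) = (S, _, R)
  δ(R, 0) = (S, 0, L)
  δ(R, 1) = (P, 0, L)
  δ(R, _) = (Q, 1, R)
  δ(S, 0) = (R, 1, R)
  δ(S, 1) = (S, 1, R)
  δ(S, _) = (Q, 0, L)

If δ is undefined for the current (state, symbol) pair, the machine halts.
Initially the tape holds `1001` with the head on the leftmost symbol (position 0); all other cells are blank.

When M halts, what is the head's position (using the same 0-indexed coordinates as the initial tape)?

-1

state=P head=0 tape=_[1]001   (P,1)→(Q,0,L)
state=Q head=-1 tape=[_]0001   (Q,_)→(S,_,R)
state=S head=0 tape=_[0]001   (S,0)→(R,1,R)
state=R head=1 tape=_1[0]01   (R,0)→(S,0,L)
state=S head=0 tape=_[1]001   (S,1)→(S,1,R)
state=S head=1 tape=_1[0]01   (S,0)→(R,1,R)
state=R head=2 tape=_11[0]1   (R,0)→(S,0,L)
state=S head=1 tape=_1[1]01   (S,1)→(S,1,R)
state=S head=2 tape=_11[0]1   (S,0)→(R,1,R)
state=R head=3 tape=_111[1]   (R,1)→(P,0,L)
state=P head=2 tape=_11[1]0   (P,1)→(Q,0,L)
state=Q head=1 tape=_1[1]00   (Q,1)→(R,_,L)
state=R head=0 tape=_[1]_00   (R,1)→(P,0,L)
state=P head=-1 tape=[_]0_00   (P,_)→(P,0,S)
state=P head=-1 tape=[0]0_00
At halt the head is at cell -1.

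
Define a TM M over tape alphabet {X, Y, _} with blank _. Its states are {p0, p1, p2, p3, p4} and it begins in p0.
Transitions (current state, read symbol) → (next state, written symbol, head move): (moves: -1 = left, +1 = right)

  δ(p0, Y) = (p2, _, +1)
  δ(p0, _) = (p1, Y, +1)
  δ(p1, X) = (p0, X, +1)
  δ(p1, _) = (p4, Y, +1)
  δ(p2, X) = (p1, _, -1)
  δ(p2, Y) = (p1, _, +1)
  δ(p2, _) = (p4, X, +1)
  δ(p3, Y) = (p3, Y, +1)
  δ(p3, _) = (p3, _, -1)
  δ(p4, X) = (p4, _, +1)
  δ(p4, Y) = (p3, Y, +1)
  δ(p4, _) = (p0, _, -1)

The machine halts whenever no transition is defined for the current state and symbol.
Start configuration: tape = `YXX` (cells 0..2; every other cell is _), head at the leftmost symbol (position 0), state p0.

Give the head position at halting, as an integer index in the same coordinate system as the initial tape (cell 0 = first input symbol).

state=p0 head=0 tape=[Y]XX___   (p0,Y)→(p2,_,+1)
state=p2 head=1 tape=_[X]X___   (p2,X)→(p1,_,-1)
state=p1 head=0 tape=[_]_X___   (p1,_)→(p4,Y,+1)
state=p4 head=1 tape=Y[_]X___   (p4,_)→(p0,_,-1)
state=p0 head=0 tape=[Y]_X___   (p0,Y)→(p2,_,+1)
state=p2 head=1 tape=_[_]X___   (p2,_)→(p4,X,+1)
state=p4 head=2 tape=_X[X]___   (p4,X)→(p4,_,+1)
state=p4 head=3 tape=_X_[_]__   (p4,_)→(p0,_,-1)
state=p0 head=2 tape=_X[_]___   (p0,_)→(p1,Y,+1)
state=p1 head=3 tape=_XY[_]__   (p1,_)→(p4,Y,+1)
state=p4 head=4 tape=_XYY[_]_   (p4,_)→(p0,_,-1)
state=p0 head=3 tape=_XY[Y]__   (p0,Y)→(p2,_,+1)
state=p2 head=4 tape=_XY_[_]_   (p2,_)→(p4,X,+1)
state=p4 head=5 tape=_XY_X[_]   (p4,_)→(p0,_,-1)
state=p0 head=4 tape=_XY_[X]_
At halt the head is at cell 4.

4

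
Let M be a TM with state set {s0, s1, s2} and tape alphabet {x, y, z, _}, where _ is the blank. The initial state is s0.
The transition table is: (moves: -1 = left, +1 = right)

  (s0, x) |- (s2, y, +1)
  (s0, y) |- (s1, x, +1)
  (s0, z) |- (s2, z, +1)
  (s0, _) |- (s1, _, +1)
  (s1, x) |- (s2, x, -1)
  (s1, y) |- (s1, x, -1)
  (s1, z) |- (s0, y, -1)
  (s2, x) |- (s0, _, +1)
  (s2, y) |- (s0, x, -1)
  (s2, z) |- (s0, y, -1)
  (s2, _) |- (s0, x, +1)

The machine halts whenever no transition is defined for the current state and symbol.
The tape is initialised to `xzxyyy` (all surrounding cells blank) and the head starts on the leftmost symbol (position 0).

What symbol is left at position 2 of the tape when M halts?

_

state=s0 head=0 tape=_[x]zxyyy___   (s0,x)→(s2,y,+1)
state=s2 head=1 tape=_y[z]xyyy___   (s2,z)→(s0,y,-1)
state=s0 head=0 tape=_[y]yxyyy___   (s0,y)→(s1,x,+1)
state=s1 head=1 tape=_x[y]xyyy___   (s1,y)→(s1,x,-1)
state=s1 head=0 tape=_[x]xxyyy___   (s1,x)→(s2,x,-1)
state=s2 head=-1 tape=[_]xxxyyy___   (s2,_)→(s0,x,+1)
state=s0 head=0 tape=x[x]xxyyy___   (s0,x)→(s2,y,+1)
state=s2 head=1 tape=xy[x]xyyy___   (s2,x)→(s0,_,+1)
state=s0 head=2 tape=xy_[x]yyy___   (s0,x)→(s2,y,+1)
state=s2 head=3 tape=xy_y[y]yy___   (s2,y)→(s0,x,-1)
state=s0 head=2 tape=xy_[y]xyy___   (s0,y)→(s1,x,+1)
state=s1 head=3 tape=xy_x[x]yy___   (s1,x)→(s2,x,-1)
state=s2 head=2 tape=xy_[x]xyy___   (s2,x)→(s0,_,+1)
state=s0 head=3 tape=xy__[x]yy___   (s0,x)→(s2,y,+1)
state=s2 head=4 tape=xy__y[y]y___   (s2,y)→(s0,x,-1)
state=s0 head=3 tape=xy__[y]xy___   (s0,y)→(s1,x,+1)
state=s1 head=4 tape=xy__x[x]y___   (s1,x)→(s2,x,-1)
state=s2 head=3 tape=xy__[x]xy___   (s2,x)→(s0,_,+1)
state=s0 head=4 tape=xy___[x]y___   (s0,x)→(s2,y,+1)
state=s2 head=5 tape=xy___y[y]___   (s2,y)→(s0,x,-1)
state=s0 head=4 tape=xy___[y]x___   (s0,y)→(s1,x,+1)
state=s1 head=5 tape=xy___x[x]___   (s1,x)→(s2,x,-1)
state=s2 head=4 tape=xy___[x]x___   (s2,x)→(s0,_,+1)
state=s0 head=5 tape=xy____[x]___   (s0,x)→(s2,y,+1)
state=s2 head=6 tape=xy____y[_]__   (s2,_)→(s0,x,+1)
state=s0 head=7 tape=xy____yx[_]_   (s0,_)→(s1,_,+1)
state=s1 head=8 tape=xy____yx_[_]
Cell 2 holds _ when M halts.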